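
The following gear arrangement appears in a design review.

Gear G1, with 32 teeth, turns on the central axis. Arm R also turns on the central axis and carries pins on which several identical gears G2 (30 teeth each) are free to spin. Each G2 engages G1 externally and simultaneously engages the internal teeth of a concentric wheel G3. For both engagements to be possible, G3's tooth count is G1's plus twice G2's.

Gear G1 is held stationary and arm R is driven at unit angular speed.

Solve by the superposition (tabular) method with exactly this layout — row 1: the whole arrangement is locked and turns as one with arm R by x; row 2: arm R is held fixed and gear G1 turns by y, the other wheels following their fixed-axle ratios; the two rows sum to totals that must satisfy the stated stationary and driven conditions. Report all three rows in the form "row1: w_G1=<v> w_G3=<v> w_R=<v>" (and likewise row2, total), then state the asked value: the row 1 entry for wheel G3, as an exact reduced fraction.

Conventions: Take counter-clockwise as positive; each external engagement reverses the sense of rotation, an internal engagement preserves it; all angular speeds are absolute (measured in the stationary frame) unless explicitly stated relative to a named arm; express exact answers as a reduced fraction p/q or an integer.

row1: w_G1=1 w_G3=1 w_R=1
row2: w_G1=-1 w_G3=8/23 w_R=0
total: w_G1=0 w_G3=31/23 w_R=1
asked value: 1

recognized (axles ride arm R): planetary set, 32/30/92 teeth
row 1 (train locked, turned with arm): all members turn x
row 2 — arm fixed, fixed-axis ratios: sun y, ring −(32/92)·y, arm 0
boundary: total ω_sun = x + y = 0 and total ω_arm = x = 1  ⇒  y = -1, x = 1
row 2 ring = −(32/92)·(-1) = 8/23
totals (row 1 + row 2): sun 1 + (-1) = 0, ring 1 + 8/23 = 31/23, arm 1 + 0 = 1
asked cell (row1, ring) = 1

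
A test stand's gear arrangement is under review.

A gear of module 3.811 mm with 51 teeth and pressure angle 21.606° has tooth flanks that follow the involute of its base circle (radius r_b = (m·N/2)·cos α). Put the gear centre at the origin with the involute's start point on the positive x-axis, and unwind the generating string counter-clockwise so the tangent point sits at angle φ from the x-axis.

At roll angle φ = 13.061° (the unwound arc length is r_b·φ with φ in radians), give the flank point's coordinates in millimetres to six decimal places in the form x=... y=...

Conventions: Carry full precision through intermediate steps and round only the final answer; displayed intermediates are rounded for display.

x=92.669550 y=0.354913

topology: single-mesh involute geometry — m = 3.811, N = 51
pitch radius r_p = m·N/2 = 3.811·51/2 = 97.180500
base radius r_b = r_p·cos α = 97.180500·cos 21.606° = 90.352397
roll angle φ = 13.061° = 0.22795745 rad
x = r_b·(cos φ + φ·sin φ) = 92.669550
y = r_b·(sin φ − φ·cos φ) = 0.354913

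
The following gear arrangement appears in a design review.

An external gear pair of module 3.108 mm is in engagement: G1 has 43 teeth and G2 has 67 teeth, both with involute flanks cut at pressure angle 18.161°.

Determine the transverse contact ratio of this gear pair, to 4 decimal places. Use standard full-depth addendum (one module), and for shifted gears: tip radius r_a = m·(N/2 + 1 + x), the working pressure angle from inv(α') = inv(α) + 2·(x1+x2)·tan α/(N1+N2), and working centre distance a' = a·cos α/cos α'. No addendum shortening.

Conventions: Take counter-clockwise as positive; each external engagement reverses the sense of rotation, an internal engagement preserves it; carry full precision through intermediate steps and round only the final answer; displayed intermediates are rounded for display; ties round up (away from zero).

topology: single-mesh involute geometry — m = 3.108, 43T/67T pair
base radii: r_b1 = 63.493224, r_b2 = 98.931303
tip radii: r_a1 = 69.930000, r_a2 = 107.226000
no profile shift: α' = α, a' = a
action lengths: √(r_a1²−r_b1²) = 29.305552, √(r_a2²−r_b2²) = 41.352297
base pitch p_b = π·m·cos α = 9.277667
CR = (29.305552 + 41.352297 − 170.940000·sin 18.16100°)/9.277667 = 1.873086
contact ratio ≈ 1.8731

1.8731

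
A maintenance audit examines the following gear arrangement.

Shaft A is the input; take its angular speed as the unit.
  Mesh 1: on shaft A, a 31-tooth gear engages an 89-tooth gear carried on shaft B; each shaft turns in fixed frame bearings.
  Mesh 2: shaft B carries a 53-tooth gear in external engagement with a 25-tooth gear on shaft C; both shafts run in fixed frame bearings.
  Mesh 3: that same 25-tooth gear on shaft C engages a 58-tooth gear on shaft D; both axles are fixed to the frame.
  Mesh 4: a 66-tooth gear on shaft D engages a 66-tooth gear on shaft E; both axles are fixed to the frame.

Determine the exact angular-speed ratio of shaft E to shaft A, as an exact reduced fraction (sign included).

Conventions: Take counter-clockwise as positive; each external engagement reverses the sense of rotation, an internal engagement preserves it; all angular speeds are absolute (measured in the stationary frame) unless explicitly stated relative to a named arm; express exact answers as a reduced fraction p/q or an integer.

class = fixed-axis compound train [4 meshes; 4 ratios multiply, 4 sense flips]
mesh 1 [31T→89T]: running ratio 31/89, sense −
mesh 2 [53T→25T]: running ratio 1643/2225, sense +
mesh 3 [25T→58T]: running ratio 1643/5162, sense −
mesh 4 [66T→66T]: running ratio 1643/5162, sense +
ω_out/ω_in = 1643/5162

1643/5162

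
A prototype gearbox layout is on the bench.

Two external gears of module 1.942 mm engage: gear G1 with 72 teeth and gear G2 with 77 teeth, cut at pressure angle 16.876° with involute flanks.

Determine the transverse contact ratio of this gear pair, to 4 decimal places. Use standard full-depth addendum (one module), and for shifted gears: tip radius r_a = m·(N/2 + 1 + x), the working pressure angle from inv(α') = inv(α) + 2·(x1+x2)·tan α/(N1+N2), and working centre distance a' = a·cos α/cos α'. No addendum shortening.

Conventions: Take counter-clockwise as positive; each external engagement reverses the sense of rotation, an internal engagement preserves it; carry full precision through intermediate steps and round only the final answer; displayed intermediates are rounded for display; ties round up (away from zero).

2.0345

topology: single-mesh involute geometry — m = 1.942, 72T/77T pair
base radii: r_b1 = 66.901259, r_b2 = 71.547179
tip radii: r_a1 = 71.854000, r_a2 = 76.709000
no profile shift: α' = α, a' = a
action lengths: √(r_a1²−r_b1²) = 26.214861, √(r_a2²−r_b2²) = 27.663547
base pitch p_b = π·m·cos α = 5.838236
CR = (26.214861 + 27.663547 − 144.679000·sin 16.87600°)/5.838236 = 2.034500
contact ratio ≈ 2.0345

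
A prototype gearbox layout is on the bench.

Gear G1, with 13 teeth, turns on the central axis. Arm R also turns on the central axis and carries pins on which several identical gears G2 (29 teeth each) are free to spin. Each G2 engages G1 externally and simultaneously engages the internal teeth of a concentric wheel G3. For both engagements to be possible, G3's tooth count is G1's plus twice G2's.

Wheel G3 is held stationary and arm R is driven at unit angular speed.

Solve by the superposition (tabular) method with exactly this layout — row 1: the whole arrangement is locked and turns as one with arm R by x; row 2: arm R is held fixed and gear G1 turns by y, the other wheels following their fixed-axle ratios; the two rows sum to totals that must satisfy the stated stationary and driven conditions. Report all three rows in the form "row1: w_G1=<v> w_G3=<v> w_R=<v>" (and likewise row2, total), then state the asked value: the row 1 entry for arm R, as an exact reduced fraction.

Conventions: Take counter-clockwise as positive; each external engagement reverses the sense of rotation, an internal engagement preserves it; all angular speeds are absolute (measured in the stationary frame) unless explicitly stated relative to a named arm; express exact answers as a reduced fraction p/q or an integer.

row1: w_G1=1 w_G3=1 w_R=1
row2: w_G1=71/13 w_G3=-1 w_R=0
total: w_G1=84/13 w_G3=0 w_R=1
asked value: 1

recognized (axles ride arm R): planetary set, 13/29/71 teeth
row 1 (train locked, turned with arm): all members turn x
row 2 — arm fixed, fixed-axis ratios: sun y, ring −(13/71)·y, arm 0
boundary: total ω_ring = x − (13/71)·y = 0 and total ω_arm = x = 1  ⇒  y = 71/13, x = 1
row 2 ring = −(13/71)·71/13 = -1
totals (row 1 + row 2): sun 1 + 71/13 = 84/13, ring 1 + (-1) = 0, arm 1 + 0 = 1
asked cell (row1, arm) = 1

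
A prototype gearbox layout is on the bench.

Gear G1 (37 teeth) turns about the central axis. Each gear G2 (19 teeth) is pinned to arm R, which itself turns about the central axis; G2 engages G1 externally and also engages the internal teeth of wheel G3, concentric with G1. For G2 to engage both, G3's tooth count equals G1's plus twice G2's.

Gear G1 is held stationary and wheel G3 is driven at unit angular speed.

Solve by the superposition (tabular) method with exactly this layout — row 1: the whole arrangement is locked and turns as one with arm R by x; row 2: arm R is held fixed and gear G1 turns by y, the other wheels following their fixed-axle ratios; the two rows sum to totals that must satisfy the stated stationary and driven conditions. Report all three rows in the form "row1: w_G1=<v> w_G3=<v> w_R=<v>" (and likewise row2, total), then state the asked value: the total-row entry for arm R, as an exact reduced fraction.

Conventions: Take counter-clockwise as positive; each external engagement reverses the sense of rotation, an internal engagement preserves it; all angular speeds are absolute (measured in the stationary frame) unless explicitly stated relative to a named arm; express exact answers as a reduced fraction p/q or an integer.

class = planetary set [G3 = 37+2·19 = 75; Willis about the carrier]
superposition row 1 [locked train]: every member turns x
row 2 — arm fixed, fixed-axis ratios: sun y, ring −(37/75)·y, arm 0
boundary: total ω_sun = x + y = 0 and total ω_ring = x − (37/75)·y = 1  ⇒  y = -75/112, x = 75/112
row 2 ring = −(37/75)·(-75/112) = 37/112
totals (row 1 + row 2): sun 75/112 + (-75/112) = 0, ring 75/112 + 37/112 = 1, arm 75/112 + 0 = 75/112
asked cell (total, arm) = 75/112

row1: w_G1=75/112 w_G3=75/112 w_R=75/112
row2: w_G1=-75/112 w_G3=37/112 w_R=0
total: w_G1=0 w_G3=1 w_R=75/112
asked value: 75/112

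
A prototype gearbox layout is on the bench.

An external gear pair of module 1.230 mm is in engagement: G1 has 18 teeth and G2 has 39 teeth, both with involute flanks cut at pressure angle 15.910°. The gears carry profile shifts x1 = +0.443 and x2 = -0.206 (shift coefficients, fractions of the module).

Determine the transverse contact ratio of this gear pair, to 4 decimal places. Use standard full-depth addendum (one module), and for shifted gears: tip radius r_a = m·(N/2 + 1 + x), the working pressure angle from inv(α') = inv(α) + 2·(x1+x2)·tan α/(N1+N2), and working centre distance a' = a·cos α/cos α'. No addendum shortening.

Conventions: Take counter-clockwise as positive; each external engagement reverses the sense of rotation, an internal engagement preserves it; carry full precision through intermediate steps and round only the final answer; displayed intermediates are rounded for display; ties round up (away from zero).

1.6544

recognized (one external pair, fixed centres): single-mesh tooth geometry, m = 1.230, N1 = 18, N2 = 39
base radii: r_b1 = 10.645947, r_b2 = 23.066218
tip radii: r_a1 = 12.844890, r_a2 = 24.961620
inv(α') = inv(15.910°) + 2·(+0.443-0.206)·tan α/(18+39) = 0.00973470  ⇒  α' = 17.42388°
a' = a·cos α / cos α' = 35.0550·cos 15.910°/cos 17.42388° = 35.333416
action lengths: √(r_a1²−r_b1²) = 7.187142, √(r_a2²−r_b2²) = 9.541072
base pitch p_b = π·m·cos α = 3.716136
CR = (7.187142 + 9.541072 − 35.333416·sin 17.42388°)/3.716136 = 1.654415
contact ratio ≈ 1.6544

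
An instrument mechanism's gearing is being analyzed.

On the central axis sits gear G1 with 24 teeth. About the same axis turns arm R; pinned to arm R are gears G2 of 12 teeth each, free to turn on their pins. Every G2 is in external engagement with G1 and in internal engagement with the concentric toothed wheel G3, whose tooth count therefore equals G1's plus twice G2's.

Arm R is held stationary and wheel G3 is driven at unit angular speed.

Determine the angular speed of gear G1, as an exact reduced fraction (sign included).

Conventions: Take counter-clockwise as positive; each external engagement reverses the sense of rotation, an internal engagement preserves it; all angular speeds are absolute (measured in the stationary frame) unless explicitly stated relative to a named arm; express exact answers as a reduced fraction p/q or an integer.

planetary set (24T centre, 12T on arm, 48T internal) — Willis relation
ring teeth: 24 + 2·12 = 48
24(ω_sun−ω_arm) = −48(ω_ring−ω_arm),  ω_arm = 0, ω_ring = 1
ω_sun = 0 − (48/24)(1−0) = -2
exact speed ratio = -2

-2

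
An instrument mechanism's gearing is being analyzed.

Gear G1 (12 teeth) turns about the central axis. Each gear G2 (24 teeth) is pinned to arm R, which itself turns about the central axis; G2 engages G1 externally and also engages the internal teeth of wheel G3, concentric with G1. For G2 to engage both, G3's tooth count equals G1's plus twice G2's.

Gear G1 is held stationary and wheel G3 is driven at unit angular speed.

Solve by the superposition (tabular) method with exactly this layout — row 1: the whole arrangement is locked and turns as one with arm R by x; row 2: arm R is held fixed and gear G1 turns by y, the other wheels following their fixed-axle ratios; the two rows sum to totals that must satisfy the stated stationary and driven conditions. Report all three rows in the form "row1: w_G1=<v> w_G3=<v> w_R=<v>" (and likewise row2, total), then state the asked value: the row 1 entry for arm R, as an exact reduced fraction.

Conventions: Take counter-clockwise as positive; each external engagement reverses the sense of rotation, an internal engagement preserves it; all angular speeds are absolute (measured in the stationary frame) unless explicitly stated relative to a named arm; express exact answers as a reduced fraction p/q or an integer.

row1: w_G1=5/6 w_G3=5/6 w_R=5/6
row2: w_G1=-5/6 w_G3=1/6 w_R=0
total: w_G1=0 w_G3=1 w_R=5/6
asked value: 5/6

recognized (axles ride arm R): planetary set, 12/24/60 teeth
row 1 (train locked, turned with arm): all members turn x
superposition row 2 [arm held]: sun y, ring −(12/60)·y, arm 0
boundary: total ω_sun = x + y = 0 and total ω_ring = x − (12/60)·y = 1  ⇒  y = -5/6, x = 5/6
row 2 ring = −(12/60)·(-5/6) = 1/6
totals (row 1 + row 2): sun 5/6 + (-5/6) = 0, ring 5/6 + 1/6 = 1, arm 5/6 + 0 = 5/6
asked cell (row1, arm) = 5/6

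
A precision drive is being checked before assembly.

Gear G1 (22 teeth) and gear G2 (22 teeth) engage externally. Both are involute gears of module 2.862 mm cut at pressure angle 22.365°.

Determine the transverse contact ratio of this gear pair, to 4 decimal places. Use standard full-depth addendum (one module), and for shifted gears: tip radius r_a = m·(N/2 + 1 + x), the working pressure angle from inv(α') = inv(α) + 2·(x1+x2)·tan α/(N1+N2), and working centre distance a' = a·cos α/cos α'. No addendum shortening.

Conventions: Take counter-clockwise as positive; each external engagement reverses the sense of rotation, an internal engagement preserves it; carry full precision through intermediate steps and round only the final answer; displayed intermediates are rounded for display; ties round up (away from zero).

topology: single-mesh involute geometry — m = 2.862, 22T/22T pair
base radii: r_b1 = 29.113881, r_b2 = 29.113881
tip radii: r_a1 = 34.344000, r_a2 = 34.344000
no profile shift: α' = α, a' = a
action lengths: √(r_a1²−r_b1²) = 18.217910, √(r_a2²−r_b2²) = 18.217910
base pitch p_b = π·m·cos α = 8.314905
CR = (18.217910 + 18.217910 − 62.964000·sin 22.36500°)/8.314905 = 1.500639
contact ratio ≈ 1.5006

1.5006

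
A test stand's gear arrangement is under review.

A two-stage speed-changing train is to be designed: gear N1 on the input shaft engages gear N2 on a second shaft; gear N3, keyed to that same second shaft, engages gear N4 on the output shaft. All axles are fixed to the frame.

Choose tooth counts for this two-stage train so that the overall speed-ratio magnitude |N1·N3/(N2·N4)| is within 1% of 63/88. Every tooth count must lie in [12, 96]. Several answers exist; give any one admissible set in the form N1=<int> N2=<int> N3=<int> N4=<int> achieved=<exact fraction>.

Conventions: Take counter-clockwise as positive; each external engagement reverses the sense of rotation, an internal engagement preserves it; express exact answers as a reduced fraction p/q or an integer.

2-stage fixed-axis compound train for ratio 63/88
target = 63/88 in lowest terms: an exact hit needs N1·N3 = k·63 and N2·N4 = k·88 for one integer k, every count in [12, 96]; additionally prefer no 1:1 stage (N1 ≠ N2, N3 ≠ N4)
k = 1…3: no 1:1-free in-range split of k·63 and k·88 into factor pairs; take k = 4
k = 4: N1·N3 = 252 = 12·21, N2·N4 = 352 = 16·22
achieved = 12·21/(16·22) = 63/88; |achieved − target| = 0 ≤ 63/8800 ✓

N1=12 N2=16 N3=21 N4=22 achieved=63/88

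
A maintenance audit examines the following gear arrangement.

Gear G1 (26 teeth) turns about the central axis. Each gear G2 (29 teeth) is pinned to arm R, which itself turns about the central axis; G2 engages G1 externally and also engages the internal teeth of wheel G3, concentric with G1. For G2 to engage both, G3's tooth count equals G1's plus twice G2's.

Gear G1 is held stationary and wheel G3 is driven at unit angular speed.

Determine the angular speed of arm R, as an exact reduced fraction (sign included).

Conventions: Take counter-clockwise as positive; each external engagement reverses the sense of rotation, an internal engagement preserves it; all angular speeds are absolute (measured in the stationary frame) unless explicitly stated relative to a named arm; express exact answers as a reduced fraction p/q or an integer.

class = planetary set [G3 = 26+2·29 = 84; Willis about the carrier]
ring teeth: 26 + 2·29 = 84
26(ω_sun−ω_arm) = −84(ω_ring−ω_arm),  ω_sun = 0, ω_ring = 1
26(0−ω_arm) = −84(1−ω_arm)  ⇒  110·ω_arm = 84  ⇒  ω_arm = 42/55
exact speed ratio = 42/55

42/55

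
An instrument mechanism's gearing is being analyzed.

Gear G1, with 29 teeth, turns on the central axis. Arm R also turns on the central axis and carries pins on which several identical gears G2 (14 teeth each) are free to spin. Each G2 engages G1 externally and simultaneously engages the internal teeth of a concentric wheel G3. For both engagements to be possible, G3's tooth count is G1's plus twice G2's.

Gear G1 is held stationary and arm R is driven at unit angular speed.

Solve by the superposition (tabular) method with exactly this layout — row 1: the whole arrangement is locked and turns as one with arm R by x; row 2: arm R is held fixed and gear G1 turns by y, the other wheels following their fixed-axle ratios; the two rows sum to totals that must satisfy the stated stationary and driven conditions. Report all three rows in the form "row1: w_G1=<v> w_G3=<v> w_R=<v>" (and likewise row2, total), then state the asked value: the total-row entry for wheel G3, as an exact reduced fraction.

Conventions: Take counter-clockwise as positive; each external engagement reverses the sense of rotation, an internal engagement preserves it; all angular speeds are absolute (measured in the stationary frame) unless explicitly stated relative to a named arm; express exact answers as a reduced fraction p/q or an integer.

row1: w_G1=1 w_G3=1 w_R=1
row2: w_G1=-1 w_G3=29/57 w_R=0
total: w_G1=0 w_G3=86/57 w_R=1
asked value: 86/57

topology: planetary set — G1 29T / G2 14T / G3 57T, arm = carrier (Willis)
row 1 (train locked, turned with arm): all members turn x
row 2: sun turns y, ring = −(29/57)·y, arm 0
boundary: total ω_sun = x + y = 0 and total ω_arm = x = 1  ⇒  y = -1, x = 1
row 2 ring = −(29/57)·(-1) = 29/57
totals (row 1 + row 2): sun 1 + (-1) = 0, ring 1 + 29/57 = 86/57, arm 1 + 0 = 1
asked cell (total, ring) = 86/57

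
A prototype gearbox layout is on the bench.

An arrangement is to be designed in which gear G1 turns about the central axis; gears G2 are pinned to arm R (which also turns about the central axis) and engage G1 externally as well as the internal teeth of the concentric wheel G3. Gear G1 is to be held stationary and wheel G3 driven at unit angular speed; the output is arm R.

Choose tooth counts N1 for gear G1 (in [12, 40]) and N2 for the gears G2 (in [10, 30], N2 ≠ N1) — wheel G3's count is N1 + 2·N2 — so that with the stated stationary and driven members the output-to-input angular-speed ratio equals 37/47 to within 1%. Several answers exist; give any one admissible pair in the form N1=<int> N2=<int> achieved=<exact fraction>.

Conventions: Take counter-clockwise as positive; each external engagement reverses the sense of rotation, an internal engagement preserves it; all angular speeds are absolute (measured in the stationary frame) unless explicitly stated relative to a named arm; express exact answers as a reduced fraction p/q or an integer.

planetary set to be sized for 37/47 (Willis relation)
Willis with ω_sun = 0: ω_arm/ω_ring = N3/(N1+N3); set equal to 37/47  ⇒  N3/N1 = (37/47)/(1 − 37/47) = 37/10
N3 = N1 + 2·N2  ⇒  N2/N1 = (N3/N1 − 1)/2 = (37/10 − 1)/2 = 27/20
smallest multiple with N1 ≥ 12 and N2 ≥ 10: k = 1  ⇒  N1 = 1·20 = 20, N2 = 1·27 = 27 (N1 ≤ 40, N2 ≤ 30, N2 ≠ N1 ✓), N3 = 20 + 2·27 = 74
check: N3/(N1+N3) with N1 = 20, N3 = 74 gives 37/47; |achieved − target| = 0 ≤ 37/4700 ✓

N1=20 N2=27 achieved=37/47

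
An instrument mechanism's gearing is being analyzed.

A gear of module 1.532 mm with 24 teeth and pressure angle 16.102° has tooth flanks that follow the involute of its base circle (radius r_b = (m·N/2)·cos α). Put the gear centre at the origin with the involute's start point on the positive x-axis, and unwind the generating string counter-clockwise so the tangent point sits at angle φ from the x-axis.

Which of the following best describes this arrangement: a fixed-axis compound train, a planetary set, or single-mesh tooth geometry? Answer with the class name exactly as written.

topology: single-mesh involute geometry — m = 1.532, N = 24
classification: single-mesh tooth geometry

single-mesh tooth geometry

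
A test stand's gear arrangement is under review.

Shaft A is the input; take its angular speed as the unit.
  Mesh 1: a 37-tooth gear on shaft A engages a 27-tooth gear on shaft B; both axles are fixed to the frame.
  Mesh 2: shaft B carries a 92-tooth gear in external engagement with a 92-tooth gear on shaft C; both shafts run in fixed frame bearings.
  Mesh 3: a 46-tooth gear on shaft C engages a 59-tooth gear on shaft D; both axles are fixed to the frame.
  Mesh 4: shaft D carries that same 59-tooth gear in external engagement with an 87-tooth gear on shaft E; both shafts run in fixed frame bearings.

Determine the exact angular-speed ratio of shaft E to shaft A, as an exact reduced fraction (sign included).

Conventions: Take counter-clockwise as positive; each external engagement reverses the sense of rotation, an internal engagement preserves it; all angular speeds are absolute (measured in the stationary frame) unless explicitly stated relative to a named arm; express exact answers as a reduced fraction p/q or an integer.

class = fixed-axis compound train [4 meshes; 4 ratios multiply, 4 sense flips]
mesh 1 [37T→27T]: running ratio 37/27, sense −
mesh 2 [92T→92T]: running ratio 37/27, sense +
mesh 3 [46T→59T]: running ratio 1702/1593, sense −
mesh 4 [59T→87T]: running ratio 1702/2349, sense +
ω_out/ω_in = 1702/2349

1702/2349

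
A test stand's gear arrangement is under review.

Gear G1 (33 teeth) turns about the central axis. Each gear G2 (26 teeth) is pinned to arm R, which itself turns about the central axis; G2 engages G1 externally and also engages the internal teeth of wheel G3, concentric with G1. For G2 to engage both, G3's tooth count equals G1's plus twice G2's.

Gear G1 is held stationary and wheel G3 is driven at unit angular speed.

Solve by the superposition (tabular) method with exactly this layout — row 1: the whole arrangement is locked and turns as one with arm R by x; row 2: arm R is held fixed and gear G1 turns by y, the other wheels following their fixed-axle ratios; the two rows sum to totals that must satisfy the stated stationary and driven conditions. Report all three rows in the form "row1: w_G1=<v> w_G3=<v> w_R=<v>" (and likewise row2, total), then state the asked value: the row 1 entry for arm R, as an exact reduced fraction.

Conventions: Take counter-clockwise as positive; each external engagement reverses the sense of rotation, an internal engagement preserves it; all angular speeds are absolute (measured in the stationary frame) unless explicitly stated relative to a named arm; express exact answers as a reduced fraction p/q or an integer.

row1: w_G1=85/118 w_G3=85/118 w_R=85/118
row2: w_G1=-85/118 w_G3=33/118 w_R=0
total: w_G1=0 w_G3=1 w_R=85/118
asked value: 85/118

topology: planetary set — G1 33T / G2 26T / G3 85T, arm = carrier (Willis)
superposition row 1 [locked train]: every member turns x
row 2: sun turns y, ring = −(33/85)·y, arm 0
boundary: total ω_sun = x + y = 0 and total ω_ring = x − (33/85)·y = 1  ⇒  y = -85/118, x = 85/118
row 2 ring = −(33/85)·(-85/118) = 33/118
totals (row 1 + row 2): sun 85/118 + (-85/118) = 0, ring 85/118 + 33/118 = 1, arm 85/118 + 0 = 85/118
asked cell (row1, arm) = 85/118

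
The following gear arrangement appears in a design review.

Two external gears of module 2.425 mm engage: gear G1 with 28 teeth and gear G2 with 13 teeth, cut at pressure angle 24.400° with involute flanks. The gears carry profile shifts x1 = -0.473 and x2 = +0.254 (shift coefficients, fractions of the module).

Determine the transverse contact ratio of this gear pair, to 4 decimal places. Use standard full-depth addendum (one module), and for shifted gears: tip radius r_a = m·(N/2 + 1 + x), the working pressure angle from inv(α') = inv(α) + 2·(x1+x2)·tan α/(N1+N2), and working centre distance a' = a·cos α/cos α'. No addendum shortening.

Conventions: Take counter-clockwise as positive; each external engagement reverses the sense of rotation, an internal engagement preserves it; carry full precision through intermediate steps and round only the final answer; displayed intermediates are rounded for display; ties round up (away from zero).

class = single-mesh tooth geometry [involute pair 28T × 13T, m = 2.425]
base radii: r_b1 = 30.917710, r_b2 = 14.354651
tip radii: r_a1 = 35.227975, r_a2 = 18.803450
inv(α') = inv(24.400°) + 2·(-0.473+0.254)·tan α/(28+13) = 0.02291379  ⇒  α' = 22.95689°
a' = a·cos α / cos α' = 49.7125·cos 24.400°/cos 22.95689° = 49.166409
action lengths: √(r_a1²−r_b1²) = 16.885065, √(r_a2²−r_b2²) = 12.145523
base pitch p_b = π·m·cos α = 6.937918
CR = (16.885065 + 12.145523 − 49.166409·sin 22.95689°)/6.937918 = 1.420282
contact ratio ≈ 1.4203

1.4203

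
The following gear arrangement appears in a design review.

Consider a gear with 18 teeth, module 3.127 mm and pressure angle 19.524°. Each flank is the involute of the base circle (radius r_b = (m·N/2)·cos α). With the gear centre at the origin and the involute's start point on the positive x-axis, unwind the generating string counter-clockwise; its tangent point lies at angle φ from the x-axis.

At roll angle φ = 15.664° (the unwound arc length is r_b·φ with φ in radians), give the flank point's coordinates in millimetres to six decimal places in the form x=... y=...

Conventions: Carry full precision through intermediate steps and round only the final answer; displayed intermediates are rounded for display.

x=27.497626 y=0.179317

single-mesh involute tooth geometry (18T wheel at module 3.127)
pitch radius r_p = m·N/2 = 3.127·18/2 = 28.143000
base radius r_b = r_p·cos α = 28.143000·cos 19.524° = 26.524822
roll angle φ = 15.664° = 0.27338837 rad
x = r_b·(cos φ + φ·sin φ) = 27.497626
y = r_b·(sin φ − φ·cos φ) = 0.179317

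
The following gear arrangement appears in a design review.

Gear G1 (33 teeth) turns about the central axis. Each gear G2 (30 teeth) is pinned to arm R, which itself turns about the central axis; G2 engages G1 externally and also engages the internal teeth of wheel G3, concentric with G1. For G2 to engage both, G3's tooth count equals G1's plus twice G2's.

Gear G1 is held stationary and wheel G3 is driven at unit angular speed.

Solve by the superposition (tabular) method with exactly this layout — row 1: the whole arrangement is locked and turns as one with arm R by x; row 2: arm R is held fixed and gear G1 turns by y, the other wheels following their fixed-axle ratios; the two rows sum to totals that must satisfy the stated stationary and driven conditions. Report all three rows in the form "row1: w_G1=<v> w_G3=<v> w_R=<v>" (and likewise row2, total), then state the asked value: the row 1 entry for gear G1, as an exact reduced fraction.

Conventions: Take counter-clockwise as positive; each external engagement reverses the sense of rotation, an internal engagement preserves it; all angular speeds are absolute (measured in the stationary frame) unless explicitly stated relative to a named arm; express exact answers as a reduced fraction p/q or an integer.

recognized (axles ride arm R): planetary set, 33/30/93 teeth
row 1 — lock + rotate with arm: ω_sun = ω_ring = ω_arm = x
row 2 (arm held, sun turns y): ω_ring = −(33/93)·y, ω_arm = 0
boundary: total ω_sun = x + y = 0 and total ω_ring = x − (33/93)·y = 1  ⇒  y = -31/42, x = 31/42
row 2 ring = −(33/93)·(-31/42) = 11/42
totals (row 1 + row 2): sun 31/42 + (-31/42) = 0, ring 31/42 + 11/42 = 1, arm 31/42 + 0 = 31/42
asked cell (row1, sun) = 31/42

row1: w_G1=31/42 w_G3=31/42 w_R=31/42
row2: w_G1=-31/42 w_G3=11/42 w_R=0
total: w_G1=0 w_G3=1 w_R=31/42
asked value: 31/42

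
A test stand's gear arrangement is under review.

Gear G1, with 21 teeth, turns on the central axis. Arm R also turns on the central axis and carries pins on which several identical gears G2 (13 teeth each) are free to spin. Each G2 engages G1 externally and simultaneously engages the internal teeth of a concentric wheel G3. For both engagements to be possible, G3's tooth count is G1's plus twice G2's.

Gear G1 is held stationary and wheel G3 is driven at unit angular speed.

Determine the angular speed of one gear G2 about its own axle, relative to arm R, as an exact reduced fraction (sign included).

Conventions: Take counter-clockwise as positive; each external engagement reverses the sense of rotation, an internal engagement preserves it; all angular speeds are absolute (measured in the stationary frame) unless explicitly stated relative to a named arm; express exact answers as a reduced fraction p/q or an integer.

987/884

recognized (axles ride arm R): planetary set, 21/13/47 teeth
ring teeth: 21 + 2·13 = 47
21(ω_sun−ω_arm) = −47(ω_ring−ω_arm),  ω_sun = 0, ω_ring = 1
21(0−ω_arm) = −47(1−ω_arm)  ⇒  68·ω_arm = 47  ⇒  ω_arm = 47/68
sun–planet mesh: 21·(0−47/68) = −13·(ω_p−ω_arm)  ⇒  ω_p−ω_arm = 987/884
exact speed ratio = 987/884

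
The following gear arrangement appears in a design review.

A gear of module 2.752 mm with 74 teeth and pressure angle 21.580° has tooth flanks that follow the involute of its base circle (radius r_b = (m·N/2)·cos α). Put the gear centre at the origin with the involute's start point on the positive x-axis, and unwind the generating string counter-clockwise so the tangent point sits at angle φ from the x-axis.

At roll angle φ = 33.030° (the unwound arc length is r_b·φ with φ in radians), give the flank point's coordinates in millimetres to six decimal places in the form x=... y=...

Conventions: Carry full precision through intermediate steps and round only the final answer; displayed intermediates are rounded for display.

recognized (one wheel, involute flank): single-mesh tooth geometry, m = 2.752, N = 74
pitch radius r_p = m·N/2 = 2.752·74/2 = 101.824000
base radius r_b = r_p·cos α = 101.824000·cos 21.580° = 94.686639
roll angle φ = 33.030° = 0.57648225 rad
x = r_b·(cos φ + φ·sin φ) = 109.137063
y = r_b·(sin φ − φ·cos φ) = 5.848212

x=109.137063 y=5.848212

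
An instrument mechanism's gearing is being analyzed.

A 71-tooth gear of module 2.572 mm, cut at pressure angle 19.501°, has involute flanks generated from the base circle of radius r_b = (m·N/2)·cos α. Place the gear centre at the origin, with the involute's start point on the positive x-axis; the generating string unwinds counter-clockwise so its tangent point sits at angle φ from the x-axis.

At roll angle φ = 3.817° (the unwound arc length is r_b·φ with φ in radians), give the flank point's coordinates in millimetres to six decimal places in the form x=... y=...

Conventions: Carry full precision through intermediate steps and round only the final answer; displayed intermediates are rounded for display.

x=86.259071 y=0.008479

recognized (one wheel, involute flank): single-mesh tooth geometry, m = 2.572, N = 71
pitch radius r_p = m·N/2 = 2.572·71/2 = 91.306000
base radius r_b = r_p·cos α = 91.306000·cos 19.501° = 86.068292
roll angle φ = 3.817° = 0.06661922 rad
x = r_b·(cos φ + φ·sin φ) = 86.259071
y = r_b·(sin φ − φ·cos φ) = 0.008479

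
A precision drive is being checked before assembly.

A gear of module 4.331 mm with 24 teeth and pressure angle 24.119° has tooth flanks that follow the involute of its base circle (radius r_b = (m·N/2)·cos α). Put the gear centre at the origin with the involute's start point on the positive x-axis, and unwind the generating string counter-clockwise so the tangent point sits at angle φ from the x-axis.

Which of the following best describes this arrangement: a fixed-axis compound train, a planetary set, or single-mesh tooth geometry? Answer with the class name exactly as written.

recognized (one wheel, involute flank): single-mesh tooth geometry, m = 4.331, N = 24
classification: single-mesh tooth geometry

single-mesh tooth geometry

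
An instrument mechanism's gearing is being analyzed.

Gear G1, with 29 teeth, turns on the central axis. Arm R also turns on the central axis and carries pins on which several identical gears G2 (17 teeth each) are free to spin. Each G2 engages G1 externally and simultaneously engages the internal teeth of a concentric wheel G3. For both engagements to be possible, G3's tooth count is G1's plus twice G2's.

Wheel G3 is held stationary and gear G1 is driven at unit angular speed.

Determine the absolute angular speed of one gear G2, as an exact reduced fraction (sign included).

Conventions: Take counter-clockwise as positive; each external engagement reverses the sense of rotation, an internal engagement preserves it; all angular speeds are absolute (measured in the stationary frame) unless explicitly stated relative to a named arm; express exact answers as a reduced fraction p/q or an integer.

class = planetary set [G3 = 29+2·17 = 63; Willis about the carrier]
ring teeth: 29 + 2·17 = 63
29(ω_sun−ω_arm) = −63(ω_ring−ω_arm),  ω_ring = 0, ω_sun = 1
29(1−ω_arm) = −63(0−ω_arm)  ⇒  92·ω_arm = 29  ⇒  ω_arm = 29/92
sun–planet mesh: 29·(1−29/92) = −17·(ω_p−ω_arm)  ⇒  ω_p−ω_arm = -1827/1564
ω_p = 29/92 − 1827/1564 = -29/34
exact speed ratio = -29/34

-29/34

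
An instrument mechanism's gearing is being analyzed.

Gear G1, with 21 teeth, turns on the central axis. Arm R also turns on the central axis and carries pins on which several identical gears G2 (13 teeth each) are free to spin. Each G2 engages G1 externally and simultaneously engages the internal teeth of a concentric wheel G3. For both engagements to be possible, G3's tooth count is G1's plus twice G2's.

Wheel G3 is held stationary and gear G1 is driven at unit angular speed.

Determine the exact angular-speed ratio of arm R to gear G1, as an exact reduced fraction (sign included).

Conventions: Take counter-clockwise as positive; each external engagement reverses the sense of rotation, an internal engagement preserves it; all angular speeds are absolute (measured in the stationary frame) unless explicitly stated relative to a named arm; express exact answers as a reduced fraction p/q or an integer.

topology: planetary set — G1 21T / G2 13T / G3 47T, arm = carrier (Willis)
ring teeth: 21 + 2·13 = 47
21(ω_sun−ω_arm) = −47(ω_ring−ω_arm),  ω_ring = 0, ω_sun = 1
21(1−ω_arm) = −47(0−ω_arm)  ⇒  68·ω_arm = 21  ⇒  ω_arm = 21/68
ω_out/ω_in = 21/68

21/68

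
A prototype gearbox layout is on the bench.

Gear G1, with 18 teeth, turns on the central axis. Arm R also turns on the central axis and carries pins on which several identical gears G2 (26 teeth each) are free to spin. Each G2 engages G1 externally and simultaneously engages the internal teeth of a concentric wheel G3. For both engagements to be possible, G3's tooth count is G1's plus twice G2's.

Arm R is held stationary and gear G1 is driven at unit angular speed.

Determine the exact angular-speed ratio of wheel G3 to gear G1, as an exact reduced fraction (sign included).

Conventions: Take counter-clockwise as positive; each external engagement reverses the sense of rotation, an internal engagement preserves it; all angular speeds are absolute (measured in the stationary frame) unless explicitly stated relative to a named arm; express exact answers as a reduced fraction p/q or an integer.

recognized (axles ride arm R): planetary set, 18/26/70 teeth
ring teeth: 18 + 2·26 = 70
18(ω_sun−ω_arm) = −70(ω_ring−ω_arm),  ω_arm = 0, ω_sun = 1
ω_ring = 0 − (18/70)(1−0) = -9/35
ω_out/ω_in = -9/35

-9/35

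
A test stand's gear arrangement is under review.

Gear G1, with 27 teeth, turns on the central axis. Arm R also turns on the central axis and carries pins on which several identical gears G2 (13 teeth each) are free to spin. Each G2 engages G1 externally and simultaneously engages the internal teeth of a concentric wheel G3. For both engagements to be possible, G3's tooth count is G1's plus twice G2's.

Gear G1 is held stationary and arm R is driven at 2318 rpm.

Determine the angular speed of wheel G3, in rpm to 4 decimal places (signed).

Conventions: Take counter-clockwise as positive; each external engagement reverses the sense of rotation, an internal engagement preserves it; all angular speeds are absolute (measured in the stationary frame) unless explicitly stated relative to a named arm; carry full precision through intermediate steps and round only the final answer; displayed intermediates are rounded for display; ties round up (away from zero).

+3498.8679 rpm

topology: planetary set — G1 27T / G2 13T / G3 53T, arm = carrier (Willis)
normalise by the input: solve with ω_arm = 1, then scale by 2318 rpm
ring teeth: 27 + 2·13 = 53
27(ω_sun−ω_arm) = −53(ω_ring−ω_arm),  ω_sun = 0, ω_arm = 1
ω_ring = 1 − (27/53)(0−1) = 80/53
scale: ω_ring = 80/53 × 2318 rpm = +3498.8679 rpm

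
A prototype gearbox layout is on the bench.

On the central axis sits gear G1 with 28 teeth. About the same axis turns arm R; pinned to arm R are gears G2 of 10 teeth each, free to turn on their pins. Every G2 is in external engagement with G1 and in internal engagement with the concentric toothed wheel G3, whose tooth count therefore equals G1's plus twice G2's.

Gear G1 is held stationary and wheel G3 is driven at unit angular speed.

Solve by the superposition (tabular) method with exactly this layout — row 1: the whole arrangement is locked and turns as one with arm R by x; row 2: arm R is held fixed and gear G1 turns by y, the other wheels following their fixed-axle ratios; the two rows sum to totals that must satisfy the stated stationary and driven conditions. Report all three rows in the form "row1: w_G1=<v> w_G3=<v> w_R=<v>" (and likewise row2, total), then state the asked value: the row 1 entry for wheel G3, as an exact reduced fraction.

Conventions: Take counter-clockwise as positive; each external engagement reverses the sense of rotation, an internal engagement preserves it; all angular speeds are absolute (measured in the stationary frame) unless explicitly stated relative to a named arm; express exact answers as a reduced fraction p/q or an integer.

row1: w_G1=12/19 w_G3=12/19 w_R=12/19
row2: w_G1=-12/19 w_G3=7/19 w_R=0
total: w_G1=0 w_G3=1 w_R=12/19
asked value: 12/19

topology: planetary set — G1 28T / G2 10T / G3 48T, arm = carrier (Willis)
row 1 (train locked, turned with arm): all members turn x
row 2 (arm held, sun turns y): ω_ring = −(28/48)·y, ω_arm = 0
boundary: total ω_sun = x + y = 0 and total ω_ring = x − (28/48)·y = 1  ⇒  y = -12/19, x = 12/19
row 2 ring = −(28/48)·(-12/19) = 7/19
totals (row 1 + row 2): sun 12/19 + (-12/19) = 0, ring 12/19 + 7/19 = 1, arm 12/19 + 0 = 12/19
asked cell (row1, ring) = 12/19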